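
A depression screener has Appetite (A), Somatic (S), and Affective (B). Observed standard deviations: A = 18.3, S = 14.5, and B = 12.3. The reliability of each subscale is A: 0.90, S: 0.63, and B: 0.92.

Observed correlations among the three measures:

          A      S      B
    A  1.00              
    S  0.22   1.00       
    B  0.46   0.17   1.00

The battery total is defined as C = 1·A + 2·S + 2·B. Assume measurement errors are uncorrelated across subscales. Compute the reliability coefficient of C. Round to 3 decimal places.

0.853

Var(C) = 18.3² + 2²·14.5² + 2²·12.3² + 2·[2·18.3·14.5·0.22 + 2·18.3·12.3·0.46 + 4·14.5·12.3·0.17] = 1781.05 + 890.23 = 2671.28.
With uncorrelated errors the cross-covariances are all true-score covariance, so they carry over unchanged; only the diagonal terms shrink to ρᵢσᵢ².
True-score variance = [18.3²·0.90 + 2²·14.5²·0.63 + 2²·12.3²·0.92] + 890.23 = 1387.98 + 890.23 = 2278.21.
Reliability = 2278.21 / 2671.28 = 0.853.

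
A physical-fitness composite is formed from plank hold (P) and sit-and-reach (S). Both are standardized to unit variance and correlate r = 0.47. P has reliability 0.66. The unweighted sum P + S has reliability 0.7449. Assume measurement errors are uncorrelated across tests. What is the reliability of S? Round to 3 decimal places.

0.590

Var(P+S) = 2 + 2·0.47 = 2.940.
True-score variance = ρ_P + ρ_S + 2·0.47, so 0.7449 = (0.66 + ρ_S + 0.94) / 2.940.
ρ_S = 0.7449·2.940 − 0.66 − 0.94 = 0.590.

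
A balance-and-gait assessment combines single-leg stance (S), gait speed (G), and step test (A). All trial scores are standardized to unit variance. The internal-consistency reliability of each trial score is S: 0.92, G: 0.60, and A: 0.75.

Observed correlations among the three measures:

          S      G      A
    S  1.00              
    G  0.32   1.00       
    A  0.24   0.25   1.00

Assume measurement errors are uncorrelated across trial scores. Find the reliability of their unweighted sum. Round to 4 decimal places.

Var(S+G+A) = 3 + 2·[0.32 + 0.24 + 0.25] = 3 + 1.62 = 4.62.
With uncorrelated errors the cross-covariances are all true-score covariance, so they carry over unchanged; only the diagonal terms shrink to ρᵢσᵢ².
True-score variance = [0.92 + 0.60 + 0.75] + 1.62 = 2.27 + 1.62 = 3.89.
Reliability = 3.89 / 4.62 = 0.8420.

0.8420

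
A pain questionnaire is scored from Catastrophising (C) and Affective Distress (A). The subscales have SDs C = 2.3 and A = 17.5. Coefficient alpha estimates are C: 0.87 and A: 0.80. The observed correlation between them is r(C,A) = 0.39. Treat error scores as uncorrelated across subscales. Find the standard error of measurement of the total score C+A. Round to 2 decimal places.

7.87

Var(total) = 311.54 + 31.395 = 342.935.
True-score variance = 249.602 + 31.395 = 280.997, so reliability = 0.8194.
Error variance = 342.935 − 280.997 = 61.9377; SEM = √61.9377 = 7.87.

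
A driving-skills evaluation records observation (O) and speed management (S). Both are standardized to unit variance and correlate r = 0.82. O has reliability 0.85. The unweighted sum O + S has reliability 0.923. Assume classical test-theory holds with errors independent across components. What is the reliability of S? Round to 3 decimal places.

0.870

Var(O+S) = 2 + 2·0.82 = 3.640.
True-score variance = ρ_O + ρ_S + 2·0.82, so 0.923 = (0.85 + ρ_S + 1.64) / 3.640.
ρ_S = 0.923·3.640 − 0.85 − 1.64 = 0.870.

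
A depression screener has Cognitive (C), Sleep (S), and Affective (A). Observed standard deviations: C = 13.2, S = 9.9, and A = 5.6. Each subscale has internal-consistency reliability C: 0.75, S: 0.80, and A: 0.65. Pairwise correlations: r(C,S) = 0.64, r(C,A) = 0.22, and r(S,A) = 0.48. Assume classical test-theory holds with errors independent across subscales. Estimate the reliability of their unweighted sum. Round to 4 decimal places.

0.8668

Var(C+S+A) = 13.2² + 9.9² + 5.6² + 2·[13.2·9.9·0.64 + 13.2·5.6·0.22 + 9.9·5.6·0.48] = 303.61 + 253.018 = 556.628.
With uncorrelated errors the cross-covariances are all true-score covariance, so they carry over unchanged; only the diagonal terms shrink to ρᵢσᵢ².
True-score variance = [13.2²·0.75 + 9.9²·0.80 + 5.6²·0.65] + 253.018 = 229.472 + 253.018 = 482.49.
Reliability = 482.49 / 556.628 = 0.8668.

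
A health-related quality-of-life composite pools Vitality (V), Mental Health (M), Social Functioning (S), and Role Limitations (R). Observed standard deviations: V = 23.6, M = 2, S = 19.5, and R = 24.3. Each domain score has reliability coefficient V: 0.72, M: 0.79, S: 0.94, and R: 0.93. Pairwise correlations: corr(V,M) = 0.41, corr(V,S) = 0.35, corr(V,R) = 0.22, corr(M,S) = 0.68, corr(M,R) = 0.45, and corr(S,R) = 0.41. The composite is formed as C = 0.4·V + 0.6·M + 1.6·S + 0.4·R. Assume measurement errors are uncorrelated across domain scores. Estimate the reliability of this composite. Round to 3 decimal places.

Var(C) = 0.4²·23.6² + 0.6²·2² + 1.6²·19.5² + 0.4²·24.3² + 2·[0.24·23.6·2·0.41 + 0.64·23.6·19.5·0.35 + 0.16·23.6·24.3·0.22 + 0.96·2·19.5·0.68 + 0.24·2·24.3·0.45 + 0.64·19.5·24.3·0.41] = 1158.47 + 565.924 = 1724.4.
Because errors are independent across components, Cov(Tᵢ,Tⱼ) = Cov(Xᵢ,Xⱼ); the off-diagonal part of the true-score variance is the same as above.
True-score variance = [0.4²·23.6²·0.72 + 0.6²·2²·0.79 + 1.6²·19.5²·0.94 + 0.4²·24.3²·0.93] + 565.924 = 1068.2 + 565.924 = 1634.12.
Reliability = 1634.12 / 1724.4 = 0.948.

0.948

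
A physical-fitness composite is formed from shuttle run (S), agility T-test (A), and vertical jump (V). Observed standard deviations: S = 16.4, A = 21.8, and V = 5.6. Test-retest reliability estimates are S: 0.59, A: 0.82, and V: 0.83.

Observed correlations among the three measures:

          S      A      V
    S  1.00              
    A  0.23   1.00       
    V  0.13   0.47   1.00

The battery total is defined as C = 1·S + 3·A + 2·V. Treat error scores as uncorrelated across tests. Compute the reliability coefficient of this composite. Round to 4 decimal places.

Var(C) = 16.4² + 3²·21.8² + 2²·5.6² + 2·[3·16.4·21.8·0.23 + 2·16.4·5.6·0.13 + 6·21.8·5.6·0.47] = 4671.56 + 1229.67 = 5901.23.
With uncorrelated errors the cross-covariances are all true-score covariance, so they carry over unchanged; only the diagonal terms shrink to ρᵢσᵢ².
True-score variance = [16.4²·0.59 + 3²·21.8²·0.82 + 2²·5.6²·0.83] + 1229.67 = 3770.07 + 1229.67 = 4999.74.
Reliability = 4999.74 / 5901.23 = 0.8472.

0.8472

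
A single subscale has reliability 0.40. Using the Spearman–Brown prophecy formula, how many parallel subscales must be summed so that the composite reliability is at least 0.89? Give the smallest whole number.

13

k ≥ ρ*(1−ρ₁)/(ρ₁(1−ρ*)) = 0.89·0.60 / (0.40·0.11) = 12.136.
Smallest integer k = 13.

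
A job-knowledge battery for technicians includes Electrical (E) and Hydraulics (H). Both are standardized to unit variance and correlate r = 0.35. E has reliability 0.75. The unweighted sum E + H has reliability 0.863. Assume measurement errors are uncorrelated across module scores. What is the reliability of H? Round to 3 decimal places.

Var(E+H) = 2 + 2·0.35 = 2.700.
True-score variance = ρ_E + ρ_H + 2·0.35, so 0.863 = (0.75 + ρ_H + 0.70) / 2.700.
ρ_H = 0.863·2.700 − 0.75 − 0.70 = 0.880.

0.880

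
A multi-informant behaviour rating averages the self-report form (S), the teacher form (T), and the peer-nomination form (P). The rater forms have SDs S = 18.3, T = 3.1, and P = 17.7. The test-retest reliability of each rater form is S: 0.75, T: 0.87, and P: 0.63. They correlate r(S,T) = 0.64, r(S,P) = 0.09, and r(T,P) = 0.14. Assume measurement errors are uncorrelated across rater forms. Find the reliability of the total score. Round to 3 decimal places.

Var(S+T+P) = 18.3² + 3.1² + 17.7² + 2·[18.3·3.1·0.64 + 18.3·17.7·0.09 + 3.1·17.7·0.14] = 657.79 + 146.282 = 804.072.
Because errors are independent across components, Cov(Tᵢ,Tⱼ) = Cov(Xᵢ,Xⱼ); the off-diagonal part of the true-score variance is the same as above.
True-score variance = [18.3²·0.75 + 3.1²·0.87 + 17.7²·0.63] + 146.282 = 456.901 + 146.282 = 603.183.
Reliability = 603.183 / 804.072 = 0.750.

0.750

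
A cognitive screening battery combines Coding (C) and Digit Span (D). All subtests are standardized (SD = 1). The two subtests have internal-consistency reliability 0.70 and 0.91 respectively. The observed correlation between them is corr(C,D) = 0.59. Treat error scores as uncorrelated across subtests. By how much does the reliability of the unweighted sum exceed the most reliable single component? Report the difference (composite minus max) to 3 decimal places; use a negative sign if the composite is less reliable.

-0.033

Var(sum) = 2 + 1.18 = 3.18; true-score variance = 1.61 + 1.18 = 2.79; composite reliability = 0.8774.
Max component reliability = 0.9100.
Difference = 0.8774 − 0.9100 = -0.033.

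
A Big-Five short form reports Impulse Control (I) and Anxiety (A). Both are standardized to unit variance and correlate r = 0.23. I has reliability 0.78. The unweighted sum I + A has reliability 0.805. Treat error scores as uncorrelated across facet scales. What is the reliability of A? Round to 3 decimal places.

0.740

Var(I+A) = 2 + 2·0.23 = 2.460.
True-score variance = ρ_I + ρ_A + 2·0.23, so 0.805 = (0.78 + ρ_A + 0.46) / 2.460.
ρ_A = 0.805·2.460 − 0.78 − 0.46 = 0.740.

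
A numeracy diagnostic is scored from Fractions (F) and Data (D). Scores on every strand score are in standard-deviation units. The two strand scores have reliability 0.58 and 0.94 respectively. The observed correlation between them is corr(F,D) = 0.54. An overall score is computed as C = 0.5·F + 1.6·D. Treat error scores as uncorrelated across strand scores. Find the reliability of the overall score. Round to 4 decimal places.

0.9296

Var(C) = 0.5² + 1.6² + 2·[0.8·0.54] = 2.81 + 0.864 = 3.674.
Under uncorrelated errors the observed covariances equal the true-score covariances, so only the own-variance terms attenuate.
True-score variance = [0.5²·0.58 + 1.6²·0.94] + 0.864 = 2.5514 + 0.864 = 3.4154.
Reliability = 3.4154 / 3.674 = 0.9296.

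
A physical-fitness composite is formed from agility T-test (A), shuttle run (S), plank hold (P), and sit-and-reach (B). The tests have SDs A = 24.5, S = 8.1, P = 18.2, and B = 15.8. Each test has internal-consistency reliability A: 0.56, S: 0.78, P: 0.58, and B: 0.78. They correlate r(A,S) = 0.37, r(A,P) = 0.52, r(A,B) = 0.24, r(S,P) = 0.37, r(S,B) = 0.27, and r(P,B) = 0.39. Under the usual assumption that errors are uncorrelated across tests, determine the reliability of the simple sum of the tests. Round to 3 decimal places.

0.807

Var(A+S+P+B) = 24.5² + 8.1² + 18.2² + 15.8² + 2·[24.5·8.1·0.37 + 24.5·18.2·0.52 + 24.5·15.8·0.24 + 8.1·18.2·0.37 + 8.1·15.8·0.27 + 18.2·15.8·0.39] = 1246.74 + 1198.89 = 2445.63.
With uncorrelated errors the cross-covariances are all true-score covariance, so they carry over unchanged; only the diagonal terms shrink to ρᵢσᵢ².
True-score variance = [24.5²·0.56 + 8.1²·0.78 + 18.2²·0.58 + 15.8²·0.78] + 1198.89 = 774.154 + 1198.89 = 1973.05.
Reliability = 1973.05 / 2445.63 = 0.807.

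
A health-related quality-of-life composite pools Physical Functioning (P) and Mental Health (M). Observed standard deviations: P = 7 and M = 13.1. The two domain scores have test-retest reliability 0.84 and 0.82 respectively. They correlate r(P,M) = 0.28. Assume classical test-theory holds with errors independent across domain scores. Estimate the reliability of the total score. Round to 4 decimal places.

Var(P+M) = 7² + 13.1² + 2·[7·13.1·0.28] = 220.61 + 51.352 = 271.962.
Because errors are independent across components, Cov(Tᵢ,Tⱼ) = Cov(Xᵢ,Xⱼ); the off-diagonal part of the true-score variance is the same as above.
True-score variance = [7²·0.84 + 13.1²·0.82] + 51.352 = 181.88 + 51.352 = 233.232.
Reliability = 233.232 / 271.962 = 0.8576.

0.8576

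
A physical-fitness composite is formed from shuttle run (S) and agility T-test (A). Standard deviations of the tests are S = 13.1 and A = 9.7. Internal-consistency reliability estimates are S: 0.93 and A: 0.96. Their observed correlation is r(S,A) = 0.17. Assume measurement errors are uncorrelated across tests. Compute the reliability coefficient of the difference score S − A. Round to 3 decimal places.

Var(S−A) = 13.1² + 9.7² − 2·13.1·9.7·0.17 = 265.7 − 43.2038 = 222.496.
Under uncorrelated errors the observed covariances equal the true-score covariances, so only the own-variance terms attenuate.
True-score variance = [13.1²·0.93 + 9.7²·0.96] − 43.2038 = 249.924 − 43.2038 = 206.72.
Reliability = 206.72 / 222.496 = 0.929.

0.929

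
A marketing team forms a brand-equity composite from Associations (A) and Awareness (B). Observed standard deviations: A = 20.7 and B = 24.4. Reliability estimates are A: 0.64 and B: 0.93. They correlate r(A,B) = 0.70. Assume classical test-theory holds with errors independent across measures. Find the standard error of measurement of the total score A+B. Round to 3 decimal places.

13.998

Var(total) = 1023.85 + 707.112 = 1730.96.
True-score variance = 827.918 + 707.112 = 1535.03, so reliability = 0.8868.
Error variance = 1730.96 − 1535.03 = 195.932; SEM = √195.932 = 13.998.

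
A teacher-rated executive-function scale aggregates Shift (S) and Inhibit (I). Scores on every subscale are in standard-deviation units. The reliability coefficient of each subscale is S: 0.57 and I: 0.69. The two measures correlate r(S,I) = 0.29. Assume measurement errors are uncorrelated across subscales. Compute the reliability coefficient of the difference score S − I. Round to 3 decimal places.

0.479

Var(S−I) = 1 + 1 − 2·0.29 = 2 − 0.58 = 1.42.
With uncorrelated errors the cross-covariances are all true-score covariance, so they carry over unchanged; only the diagonal terms shrink to ρᵢσᵢ².
True-score variance = [0.57 + 0.69] − 0.58 = 1.26 − 0.58 = 0.68.
Reliability = 0.68 / 1.42 = 0.479.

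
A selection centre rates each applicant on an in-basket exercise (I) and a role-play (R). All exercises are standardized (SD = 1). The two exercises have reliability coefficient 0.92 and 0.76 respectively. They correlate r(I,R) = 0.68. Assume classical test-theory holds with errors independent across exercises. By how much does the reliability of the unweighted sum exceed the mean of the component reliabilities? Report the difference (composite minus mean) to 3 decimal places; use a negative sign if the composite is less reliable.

Var(sum) = 2 + 1.36 = 3.36; true-score variance = 1.68 + 1.36 = 3.04; composite reliability = 0.9048.
Mean component reliability = 0.8400.
Difference = 0.9048 − 0.8400 = 0.065.

0.065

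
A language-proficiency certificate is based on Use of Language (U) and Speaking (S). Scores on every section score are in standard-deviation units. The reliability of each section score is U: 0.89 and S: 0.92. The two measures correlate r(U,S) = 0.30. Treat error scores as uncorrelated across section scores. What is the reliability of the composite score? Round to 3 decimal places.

Var(U+S) = 2 + 2·[0.30] = 2 + 0.6 = 2.6.
Under uncorrelated errors the observed covariances equal the true-score covariances, so only the own-variance terms attenuate.
True-score variance = [0.89 + 0.92] + 0.6 = 1.81 + 0.6 = 2.41.
Reliability = 2.41 / 2.6 = 0.927.

0.927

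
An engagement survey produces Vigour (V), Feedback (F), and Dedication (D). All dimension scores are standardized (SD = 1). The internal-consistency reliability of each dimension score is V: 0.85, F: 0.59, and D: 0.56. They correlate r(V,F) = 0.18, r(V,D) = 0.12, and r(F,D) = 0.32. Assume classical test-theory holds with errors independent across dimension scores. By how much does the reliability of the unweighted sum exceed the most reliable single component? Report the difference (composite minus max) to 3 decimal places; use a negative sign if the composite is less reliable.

Var(sum) = 3 + 1.24 = 4.24; true-score variance = 2 + 1.24 = 3.24; composite reliability = 0.7642.
Max component reliability = 0.8500.
Difference = 0.7642 − 0.8500 = -0.086.

-0.086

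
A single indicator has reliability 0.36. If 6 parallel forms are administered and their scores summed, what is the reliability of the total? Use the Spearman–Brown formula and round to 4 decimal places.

0.7714

ρ_k = kρ / (1 + (k−1)ρ) = 6·0.36 / (1 + 5·0.36) = 2.160 / 2.800 = 0.7714.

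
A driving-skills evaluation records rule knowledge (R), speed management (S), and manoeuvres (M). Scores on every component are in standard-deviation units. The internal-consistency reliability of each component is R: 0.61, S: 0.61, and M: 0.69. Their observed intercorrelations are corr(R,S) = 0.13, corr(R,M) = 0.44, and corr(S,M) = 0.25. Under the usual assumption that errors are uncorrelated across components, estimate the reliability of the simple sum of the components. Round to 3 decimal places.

Var(R+S+M) = 3 + 2·[0.13 + 0.44 + 0.25] = 3 + 1.64 = 4.64.
Because errors are independent across components, Cov(Tᵢ,Tⱼ) = Cov(Xᵢ,Xⱼ); the off-diagonal part of the true-score variance is the same as above.
True-score variance = [0.61 + 0.61 + 0.69] + 1.64 = 1.91 + 1.64 = 3.55.
Reliability = 3.55 / 4.64 = 0.765.

0.765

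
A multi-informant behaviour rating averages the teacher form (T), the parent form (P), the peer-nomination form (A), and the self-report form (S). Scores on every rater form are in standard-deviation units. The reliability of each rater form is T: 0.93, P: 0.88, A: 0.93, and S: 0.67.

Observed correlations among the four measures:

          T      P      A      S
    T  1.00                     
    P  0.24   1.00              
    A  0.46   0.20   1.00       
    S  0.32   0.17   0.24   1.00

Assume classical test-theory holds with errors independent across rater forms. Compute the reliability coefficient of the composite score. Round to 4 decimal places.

0.9187

Var(T+P+A+S) = 4 + 2·[0.24 + 0.46 + 0.32 + 0.20 + 0.17 + 0.24] = 4 + 3.26 = 7.26.
Because errors are independent across components, Cov(Tᵢ,Tⱼ) = Cov(Xᵢ,Xⱼ); the off-diagonal part of the true-score variance is the same as above.
True-score variance = [0.93 + 0.88 + 0.93 + 0.67] + 3.26 = 3.41 + 3.26 = 6.67.
Reliability = 6.67 / 7.26 = 0.9187.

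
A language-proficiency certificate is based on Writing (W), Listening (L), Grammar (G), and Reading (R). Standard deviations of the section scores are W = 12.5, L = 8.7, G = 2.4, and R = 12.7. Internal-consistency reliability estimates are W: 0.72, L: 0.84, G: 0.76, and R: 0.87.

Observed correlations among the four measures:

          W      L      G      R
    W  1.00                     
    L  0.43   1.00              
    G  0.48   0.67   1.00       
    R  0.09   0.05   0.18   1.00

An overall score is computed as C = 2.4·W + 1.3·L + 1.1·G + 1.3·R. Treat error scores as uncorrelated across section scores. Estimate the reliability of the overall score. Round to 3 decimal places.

0.832

Var(C) = 2.4²·12.5² + 1.3²·8.7² + 1.1²·2.4² + 1.3²·12.7² + 2·[3.12·12.5·8.7·0.43 + 2.64·12.5·2.4·0.48 + 3.12·12.5·12.7·0.09 + 1.43·8.7·2.4·0.67 + 1.69·8.7·12.7·0.05 + 1.43·2.4·12.7·0.18] = 1307.47 + 531.358 = 1838.82.
Under uncorrelated errors the observed covariances equal the true-score covariances, so only the own-variance terms attenuate.
True-score variance = [2.4²·12.5²·0.72 + 1.3²·8.7²·0.84 + 1.1²·2.4²·0.76 + 1.3²·12.7²·0.87] + 531.358 = 997.891 + 531.358 = 1529.25.
Reliability = 1529.25 / 1838.82 = 0.832.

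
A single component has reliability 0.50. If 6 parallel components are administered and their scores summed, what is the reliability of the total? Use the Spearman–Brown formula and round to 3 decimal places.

ρ_k = kρ / (1 + (k−1)ρ) = 6·0.50 / (1 + 5·0.50) = 3.000 / 3.500 = 0.857.

0.857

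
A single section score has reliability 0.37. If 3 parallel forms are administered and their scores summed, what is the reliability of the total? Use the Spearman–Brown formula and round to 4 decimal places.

ρ_k = kρ / (1 + (k−1)ρ) = 3·0.37 / (1 + 2·0.37) = 1.110 / 1.740 = 0.6379.

0.6379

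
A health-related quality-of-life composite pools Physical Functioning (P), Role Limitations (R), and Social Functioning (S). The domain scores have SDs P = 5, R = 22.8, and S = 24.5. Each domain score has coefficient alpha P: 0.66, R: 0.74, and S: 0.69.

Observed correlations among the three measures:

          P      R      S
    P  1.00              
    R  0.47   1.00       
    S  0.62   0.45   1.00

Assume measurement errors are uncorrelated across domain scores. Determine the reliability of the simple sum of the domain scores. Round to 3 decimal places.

0.827

Var(P+R+S) = 5² + 22.8² + 24.5² + 2·[5·22.8·0.47 + 5·24.5·0.62 + 22.8·24.5·0.45] = 1145.09 + 761.8 = 1906.89.
Because errors are independent across components, Cov(Tᵢ,Tⱼ) = Cov(Xᵢ,Xⱼ); the off-diagonal part of the true-score variance is the same as above.
True-score variance = [5²·0.66 + 22.8²·0.74 + 24.5²·0.69] + 761.8 = 815.354 + 761.8 = 1577.15.
Reliability = 1577.15 / 1906.89 = 0.827.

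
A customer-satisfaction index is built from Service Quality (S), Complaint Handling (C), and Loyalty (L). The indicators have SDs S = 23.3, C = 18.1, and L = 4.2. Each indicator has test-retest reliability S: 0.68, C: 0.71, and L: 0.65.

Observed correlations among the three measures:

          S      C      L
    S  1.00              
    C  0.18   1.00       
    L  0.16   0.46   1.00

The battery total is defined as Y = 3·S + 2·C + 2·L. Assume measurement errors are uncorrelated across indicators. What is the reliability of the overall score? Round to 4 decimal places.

Var(Y) = 3²·23.3² + 2²·18.1² + 2²·4.2² + 2·[6·23.3·18.1·0.18 + 6·23.3·4.2·0.16 + 4·18.1·4.2·0.46] = 6267.01 + 1378.58 = 7645.59.
Because errors are independent across components, Cov(Tᵢ,Tⱼ) = Cov(Xᵢ,Xⱼ); the off-diagonal part of the true-score variance is the same as above.
True-score variance = [3²·23.3²·0.68 + 2²·18.1²·0.71 + 2²·4.2²·0.65] + 1378.58 = 4298.76 + 1378.58 = 5677.34.
Reliability = 5677.34 / 7645.59 = 0.7426.

0.7426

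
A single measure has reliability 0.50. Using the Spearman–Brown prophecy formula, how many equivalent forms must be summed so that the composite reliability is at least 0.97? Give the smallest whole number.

k ≥ ρ*(1−ρ₁)/(ρ₁(1−ρ*)) = 0.97·0.50 / (0.50·0.03) = 32.333.
Smallest integer k = 33.

33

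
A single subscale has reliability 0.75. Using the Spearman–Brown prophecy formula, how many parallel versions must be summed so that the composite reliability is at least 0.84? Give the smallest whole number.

2

k ≥ ρ*(1−ρ₁)/(ρ₁(1−ρ*)) = 0.84·0.25 / (0.75·0.16) = 1.750.
Smallest integer k = 2.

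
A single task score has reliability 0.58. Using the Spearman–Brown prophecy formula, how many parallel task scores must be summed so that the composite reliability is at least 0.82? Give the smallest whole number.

k ≥ ρ*(1−ρ₁)/(ρ₁(1−ρ*)) = 0.82·0.42 / (0.58·0.18) = 3.299.
Smallest integer k = 4.

4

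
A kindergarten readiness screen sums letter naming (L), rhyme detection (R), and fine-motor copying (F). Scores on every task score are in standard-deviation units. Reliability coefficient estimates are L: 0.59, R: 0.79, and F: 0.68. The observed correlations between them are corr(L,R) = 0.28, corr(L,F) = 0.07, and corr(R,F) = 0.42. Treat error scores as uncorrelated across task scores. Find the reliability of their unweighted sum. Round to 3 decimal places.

0.793

Var(L+R+F) = 3 + 2·[0.28 + 0.07 + 0.42] = 3 + 1.54 = 4.54.
Because errors are independent across components, Cov(Tᵢ,Tⱼ) = Cov(Xᵢ,Xⱼ); the off-diagonal part of the true-score variance is the same as above.
True-score variance = [0.59 + 0.79 + 0.68] + 1.54 = 2.06 + 1.54 = 3.6.
Reliability = 3.6 / 4.54 = 0.793.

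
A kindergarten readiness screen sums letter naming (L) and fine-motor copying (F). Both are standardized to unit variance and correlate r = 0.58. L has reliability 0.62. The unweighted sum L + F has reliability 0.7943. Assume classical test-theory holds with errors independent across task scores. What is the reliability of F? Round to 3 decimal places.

0.730

Var(L+F) = 2 + 2·0.58 = 3.160.
True-score variance = ρ_L + ρ_F + 2·0.58, so 0.7943 = (0.62 + ρ_F + 1.16) / 3.160.
ρ_F = 0.7943·3.160 − 0.62 − 1.16 = 0.730.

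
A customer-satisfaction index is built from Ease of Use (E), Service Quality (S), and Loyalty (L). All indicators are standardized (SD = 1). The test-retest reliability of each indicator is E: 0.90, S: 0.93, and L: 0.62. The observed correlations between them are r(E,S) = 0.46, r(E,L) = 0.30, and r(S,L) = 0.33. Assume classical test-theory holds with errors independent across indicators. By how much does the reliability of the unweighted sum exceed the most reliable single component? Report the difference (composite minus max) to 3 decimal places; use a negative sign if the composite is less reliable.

-0.036

Var(sum) = 3 + 2.18 = 5.18; true-score variance = 2.45 + 2.18 = 4.63; composite reliability = 0.8938.
Max component reliability = 0.9300.
Difference = 0.8938 − 0.9300 = -0.036.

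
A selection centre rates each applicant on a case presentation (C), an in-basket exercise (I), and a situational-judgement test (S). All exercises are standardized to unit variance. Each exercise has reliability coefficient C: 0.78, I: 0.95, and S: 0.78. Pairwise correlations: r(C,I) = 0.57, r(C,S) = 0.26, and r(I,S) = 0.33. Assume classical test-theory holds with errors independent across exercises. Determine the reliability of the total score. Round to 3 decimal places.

Var(C+I+S) = 3 + 2·[0.57 + 0.26 + 0.33] = 3 + 2.32 = 5.32.
With uncorrelated errors the cross-covariances are all true-score covariance, so they carry over unchanged; only the diagonal terms shrink to ρᵢσᵢ².
True-score variance = [0.78 + 0.95 + 0.78] + 2.32 = 2.51 + 2.32 = 4.83.
Reliability = 4.83 / 5.32 = 0.908.

0.908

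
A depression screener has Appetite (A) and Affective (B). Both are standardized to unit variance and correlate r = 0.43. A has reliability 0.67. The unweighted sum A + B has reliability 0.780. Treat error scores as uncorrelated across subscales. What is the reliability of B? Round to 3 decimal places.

0.701

Var(A+B) = 2 + 2·0.43 = 2.860.
True-score variance = ρ_A + ρ_B + 2·0.43, so 0.780 = (0.67 + ρ_B + 0.86) / 2.860.
ρ_B = 0.780·2.860 − 0.67 − 0.86 = 0.701.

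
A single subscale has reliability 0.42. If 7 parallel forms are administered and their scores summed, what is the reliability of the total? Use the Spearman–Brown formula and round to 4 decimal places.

ρ_k = kρ / (1 + (k−1)ρ) = 7·0.42 / (1 + 6·0.42) = 2.940 / 3.520 = 0.8352.

0.8352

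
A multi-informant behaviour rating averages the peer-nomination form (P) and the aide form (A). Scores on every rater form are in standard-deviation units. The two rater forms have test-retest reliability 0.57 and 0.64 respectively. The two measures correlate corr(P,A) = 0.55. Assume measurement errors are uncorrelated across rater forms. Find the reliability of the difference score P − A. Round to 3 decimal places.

0.122

Var(P−A) = 1 + 1 − 2·0.55 = 2 − 1.1 = 0.9.
Under uncorrelated errors the observed covariances equal the true-score covariances, so only the own-variance terms attenuate.
True-score variance = [0.57 + 0.64] − 1.1 = 1.21 − 1.1 = 0.11.
Reliability = 0.11 / 0.9 = 0.122.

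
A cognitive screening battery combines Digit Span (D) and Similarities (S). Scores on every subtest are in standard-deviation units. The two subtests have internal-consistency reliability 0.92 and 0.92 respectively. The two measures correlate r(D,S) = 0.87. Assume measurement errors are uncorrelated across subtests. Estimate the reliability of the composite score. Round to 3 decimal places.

0.957

Var(D+S) = 2 + 2·[0.87] = 2 + 1.74 = 3.74.
Because errors are independent across components, Cov(Tᵢ,Tⱼ) = Cov(Xᵢ,Xⱼ); the off-diagonal part of the true-score variance is the same as above.
True-score variance = [0.92 + 0.92] + 1.74 = 1.84 + 1.74 = 3.58.
Reliability = 3.58 / 3.74 = 0.957.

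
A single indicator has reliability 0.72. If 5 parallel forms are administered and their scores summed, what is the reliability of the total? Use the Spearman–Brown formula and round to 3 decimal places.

0.928

ρ_k = kρ / (1 + (k−1)ρ) = 5·0.72 / (1 + 4·0.72) = 3.600 / 3.880 = 0.928.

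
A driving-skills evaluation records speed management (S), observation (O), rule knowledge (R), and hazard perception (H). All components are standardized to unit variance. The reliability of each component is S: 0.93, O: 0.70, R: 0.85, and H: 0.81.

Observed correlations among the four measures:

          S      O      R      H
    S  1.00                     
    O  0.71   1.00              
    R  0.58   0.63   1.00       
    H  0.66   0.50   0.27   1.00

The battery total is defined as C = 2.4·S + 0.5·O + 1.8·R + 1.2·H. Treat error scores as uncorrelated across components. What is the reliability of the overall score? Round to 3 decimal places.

0.949

Var(C) = 2.4² + 0.5² + 1.8² + 1.2² + 2·[1.2·0.71 + 4.32·0.58 + 2.88·0.66 + 0.9·0.63 + 0.6·0.50 + 2.16·0.27] = 10.69 + 13.4172 = 24.1072.
Under uncorrelated errors the observed covariances equal the true-score covariances, so only the own-variance terms attenuate.
True-score variance = [2.4²·0.93 + 0.5²·0.70 + 1.8²·0.85 + 1.2²·0.81] + 13.4172 = 9.4522 + 13.4172 = 22.8694.
Reliability = 22.8694 / 24.1072 = 0.949.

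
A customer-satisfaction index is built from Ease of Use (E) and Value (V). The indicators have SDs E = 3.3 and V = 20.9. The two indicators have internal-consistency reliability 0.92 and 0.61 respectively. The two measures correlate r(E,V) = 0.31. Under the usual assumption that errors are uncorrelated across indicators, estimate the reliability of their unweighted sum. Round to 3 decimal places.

Var(E+V) = 3.3² + 20.9² + 2·[3.3·20.9·0.31] = 447.7 + 42.7614 = 490.461.
Because errors are independent across components, Cov(Tᵢ,Tⱼ) = Cov(Xᵢ,Xⱼ); the off-diagonal part of the true-score variance is the same as above.
True-score variance = [3.3²·0.92 + 20.9²·0.61] + 42.7614 = 276.473 + 42.7614 = 319.234.
Reliability = 319.234 / 490.461 = 0.651.

0.651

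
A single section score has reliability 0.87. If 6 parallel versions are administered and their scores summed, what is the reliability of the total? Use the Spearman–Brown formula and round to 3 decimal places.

ρ_k = kρ / (1 + (k−1)ρ) = 6·0.87 / (1 + 5·0.87) = 5.220 / 5.350 = 0.976.

0.976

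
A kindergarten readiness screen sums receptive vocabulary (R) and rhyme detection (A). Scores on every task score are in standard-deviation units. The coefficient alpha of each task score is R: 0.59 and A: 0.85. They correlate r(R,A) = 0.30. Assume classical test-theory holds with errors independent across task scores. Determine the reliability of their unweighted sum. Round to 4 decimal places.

0.7846

Var(R+A) = 2 + 2·[0.30] = 2 + 0.6 = 2.6.
With uncorrelated errors the cross-covariances are all true-score covariance, so they carry over unchanged; only the diagonal terms shrink to ρᵢσᵢ².
True-score variance = [0.59 + 0.85] + 0.6 = 1.44 + 0.6 = 2.04.
Reliability = 2.04 / 2.6 = 0.7846.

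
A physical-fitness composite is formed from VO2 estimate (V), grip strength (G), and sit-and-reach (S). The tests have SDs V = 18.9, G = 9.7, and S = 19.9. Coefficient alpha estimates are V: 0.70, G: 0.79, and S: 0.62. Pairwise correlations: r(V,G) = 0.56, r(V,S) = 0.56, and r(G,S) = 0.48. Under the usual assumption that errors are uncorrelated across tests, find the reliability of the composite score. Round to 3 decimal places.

0.833

Var(V+G+S) = 18.9² + 9.7² + 19.9² + 2·[18.9·9.7·0.56 + 18.9·19.9·0.56 + 9.7·19.9·0.48] = 847.31 + 811.882 = 1659.19.
With uncorrelated errors the cross-covariances are all true-score covariance, so they carry over unchanged; only the diagonal terms shrink to ρᵢσᵢ².
True-score variance = [18.9²·0.70 + 9.7²·0.79 + 19.9²·0.62] + 811.882 = 569.904 + 811.882 = 1381.79.
Reliability = 1381.79 / 1659.19 = 0.833.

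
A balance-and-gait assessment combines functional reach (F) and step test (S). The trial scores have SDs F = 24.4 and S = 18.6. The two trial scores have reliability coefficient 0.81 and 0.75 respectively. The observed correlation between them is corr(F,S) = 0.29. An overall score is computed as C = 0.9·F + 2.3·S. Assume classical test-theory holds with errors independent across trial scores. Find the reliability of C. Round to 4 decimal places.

0.8078

Var(C) = 0.9²·24.4² + 2.3²·18.6² + 2·[2.07·24.4·18.6·0.29] = 2312.37 + 544.88 = 2857.25.
Under uncorrelated errors the observed covariances equal the true-score covariances, so only the own-variance terms attenuate.
True-score variance = [0.9²·24.4²·0.81 + 2.3²·18.6²·0.75] + 544.88 = 1763.21 + 544.88 = 2308.09.
Reliability = 2308.09 / 2857.25 = 0.8078.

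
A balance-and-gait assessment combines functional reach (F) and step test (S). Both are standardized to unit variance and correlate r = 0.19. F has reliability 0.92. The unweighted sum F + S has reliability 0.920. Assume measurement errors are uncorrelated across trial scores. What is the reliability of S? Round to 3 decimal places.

Var(F+S) = 2 + 2·0.19 = 2.380.
True-score variance = ρ_F + ρ_S + 2·0.19, so 0.920 = (0.92 + ρ_S + 0.38) / 2.380.
ρ_S = 0.920·2.380 − 0.92 − 0.38 = 0.890.

0.890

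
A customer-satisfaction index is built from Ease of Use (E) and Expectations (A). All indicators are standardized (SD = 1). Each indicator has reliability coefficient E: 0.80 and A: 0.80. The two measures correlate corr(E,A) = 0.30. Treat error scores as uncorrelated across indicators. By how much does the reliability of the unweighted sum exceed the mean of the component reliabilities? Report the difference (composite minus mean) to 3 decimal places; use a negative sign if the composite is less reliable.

Var(sum) = 2 + 0.6 = 2.6; true-score variance = 1.6 + 0.6 = 2.2; composite reliability = 0.8462.
Mean component reliability = 0.8000.
Difference = 0.8462 − 0.8000 = 0.046.

0.046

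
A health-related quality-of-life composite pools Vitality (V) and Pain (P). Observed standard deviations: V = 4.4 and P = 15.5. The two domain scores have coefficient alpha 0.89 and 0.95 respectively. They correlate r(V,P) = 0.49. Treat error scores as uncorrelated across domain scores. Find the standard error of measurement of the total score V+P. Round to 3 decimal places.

3.761

Var(total) = 259.61 + 66.836 = 326.446.
True-score variance = 245.468 + 66.836 = 312.304, so reliability = 0.9567.
Error variance = 326.446 − 312.304 = 14.1421; SEM = √14.1421 = 3.761.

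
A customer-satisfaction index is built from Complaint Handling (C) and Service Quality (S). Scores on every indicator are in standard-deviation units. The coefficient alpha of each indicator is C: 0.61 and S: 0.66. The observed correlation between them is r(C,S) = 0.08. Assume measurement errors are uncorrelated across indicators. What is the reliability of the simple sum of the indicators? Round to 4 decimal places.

Var(C+S) = 2 + 2·[0.08] = 2 + 0.16 = 2.16.
Under uncorrelated errors the observed covariances equal the true-score covariances, so only the own-variance terms attenuate.
True-score variance = [0.61 + 0.66] + 0.16 = 1.27 + 0.16 = 1.43.
Reliability = 1.43 / 2.16 = 0.6620.

0.6620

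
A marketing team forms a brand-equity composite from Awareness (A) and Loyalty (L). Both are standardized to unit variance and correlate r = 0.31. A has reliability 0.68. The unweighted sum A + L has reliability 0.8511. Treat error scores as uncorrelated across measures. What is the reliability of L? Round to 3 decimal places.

0.930

Var(A+L) = 2 + 2·0.31 = 2.620.
True-score variance = ρ_A + ρ_L + 2·0.31, so 0.8511 = (0.68 + ρ_L + 0.62) / 2.620.
ρ_L = 0.8511·2.620 − 0.68 − 0.62 = 0.930.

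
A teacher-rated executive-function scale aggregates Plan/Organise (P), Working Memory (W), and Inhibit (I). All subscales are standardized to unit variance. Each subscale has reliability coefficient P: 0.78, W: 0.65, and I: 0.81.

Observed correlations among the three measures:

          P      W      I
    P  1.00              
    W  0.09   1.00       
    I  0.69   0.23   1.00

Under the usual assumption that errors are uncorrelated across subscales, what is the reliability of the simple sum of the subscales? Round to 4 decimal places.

Var(P+W+I) = 3 + 2·[0.09 + 0.69 + 0.23] = 3 + 2.02 = 5.02.
Under uncorrelated errors the observed covariances equal the true-score covariances, so only the own-variance terms attenuate.
True-score variance = [0.78 + 0.65 + 0.81] + 2.02 = 2.24 + 2.02 = 4.26.
Reliability = 4.26 / 5.02 = 0.8486.

0.8486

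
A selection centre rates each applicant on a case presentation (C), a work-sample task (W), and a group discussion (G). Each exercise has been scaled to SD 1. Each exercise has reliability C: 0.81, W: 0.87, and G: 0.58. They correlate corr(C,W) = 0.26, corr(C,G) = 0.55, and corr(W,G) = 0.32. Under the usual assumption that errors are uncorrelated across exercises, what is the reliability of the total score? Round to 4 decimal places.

Var(C+W+G) = 3 + 2·[0.26 + 0.55 + 0.32] = 3 + 2.26 = 5.26.
Because errors are independent across components, Cov(Tᵢ,Tⱼ) = Cov(Xᵢ,Xⱼ); the off-diagonal part of the true-score variance is the same as above.
True-score variance = [0.81 + 0.87 + 0.58] + 2.26 = 2.26 + 2.26 = 4.52.
Reliability = 4.52 / 5.26 = 0.8593.

0.8593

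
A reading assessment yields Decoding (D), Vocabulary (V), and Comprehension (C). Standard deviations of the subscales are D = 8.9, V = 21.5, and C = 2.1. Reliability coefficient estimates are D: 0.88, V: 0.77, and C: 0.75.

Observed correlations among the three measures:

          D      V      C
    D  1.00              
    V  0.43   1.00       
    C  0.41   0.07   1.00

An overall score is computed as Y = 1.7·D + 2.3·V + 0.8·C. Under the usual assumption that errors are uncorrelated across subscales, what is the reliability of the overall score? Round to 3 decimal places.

0.824

Var(Y) = 1.7²·8.9² + 2.3²·21.5² + 0.8²·2.1² + 2·[3.91·8.9·21.5·0.43 + 1.36·8.9·2.1·0.41 + 1.84·21.5·2.1·0.07] = 2677.04 + 675.907 = 3352.95.
Under uncorrelated errors the observed covariances equal the true-score covariances, so only the own-variance terms attenuate.
True-score variance = [1.7²·8.9²·0.88 + 2.3²·21.5²·0.77 + 0.8²·2.1²·0.75] + 675.907 = 2086.45 + 675.907 = 2762.35.
Reliability = 2762.35 / 3352.95 = 0.824.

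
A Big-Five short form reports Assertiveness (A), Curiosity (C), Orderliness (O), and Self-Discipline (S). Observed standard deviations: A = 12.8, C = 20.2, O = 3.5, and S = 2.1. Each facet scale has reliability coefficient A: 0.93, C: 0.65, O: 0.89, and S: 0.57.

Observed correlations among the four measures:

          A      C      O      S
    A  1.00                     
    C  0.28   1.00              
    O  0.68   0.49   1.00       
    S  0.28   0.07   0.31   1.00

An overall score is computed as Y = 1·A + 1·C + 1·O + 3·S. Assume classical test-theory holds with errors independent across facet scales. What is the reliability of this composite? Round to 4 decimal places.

Var(Y) = 12.8² + 20.2² + 3.5² + 3²·2.1² + 2·[12.8·20.2·0.28 + 12.8·3.5·0.68 + 3·12.8·2.1·0.28 + 20.2·3.5·0.49 + 3·20.2·2.1·0.07 + 3·3.5·2.1·0.31] = 623.82 + 351.653 = 975.473.
With uncorrelated errors the cross-covariances are all true-score covariance, so they carry over unchanged; only the diagonal terms shrink to ρᵢσᵢ².
True-score variance = [12.8²·0.93 + 20.2²·0.65 + 3.5²·0.89 + 3²·2.1²·0.57] + 351.653 = 451.123 + 351.653 = 802.776.
Reliability = 802.776 / 975.473 = 0.8230.

0.8230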